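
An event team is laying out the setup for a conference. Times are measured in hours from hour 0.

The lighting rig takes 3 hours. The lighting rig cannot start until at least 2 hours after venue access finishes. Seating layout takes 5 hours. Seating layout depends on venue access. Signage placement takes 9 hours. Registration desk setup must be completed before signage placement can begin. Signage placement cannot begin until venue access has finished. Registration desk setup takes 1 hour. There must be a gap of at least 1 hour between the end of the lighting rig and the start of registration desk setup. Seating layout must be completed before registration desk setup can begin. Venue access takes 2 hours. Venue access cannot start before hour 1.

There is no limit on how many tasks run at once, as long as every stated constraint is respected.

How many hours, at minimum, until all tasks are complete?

After its own release at hour 1, venue access can start at hour 1 and finishes at hour 3.
Seating layout waits on venue access (finishes hour 3), so it starts at hour 3 and finishes at 3 + 5 = hour 8.
The lighting rig waits on venue access (finishes hour 3, plus 2-hour gap → hour 5), so it starts at hour 5 and finishes at 5 + 3 = hour 8.
Registration desk setup has to wait for the lighting rig (finishes hour 8, plus 1-hour gap → hour 9); seating layout (finishes hour 8). The latest of these is hour 9, so registration desk setup runs hour 9 to 9 + 1 = hour 10.
Signage placement cannot start until registration desk setup (finishes hour 10); venue access (finishes hour 3). The controlling bound is hour 10, so signage placement finishes at 10 + 9 = hour 19.
All tasks are finished once the last one completes. Finish times: Venue access at 3, The lighting rig at 8, Seating layout at 8, Registration desk setup at 10, Signage placement at 19. The latest is hour 19.

19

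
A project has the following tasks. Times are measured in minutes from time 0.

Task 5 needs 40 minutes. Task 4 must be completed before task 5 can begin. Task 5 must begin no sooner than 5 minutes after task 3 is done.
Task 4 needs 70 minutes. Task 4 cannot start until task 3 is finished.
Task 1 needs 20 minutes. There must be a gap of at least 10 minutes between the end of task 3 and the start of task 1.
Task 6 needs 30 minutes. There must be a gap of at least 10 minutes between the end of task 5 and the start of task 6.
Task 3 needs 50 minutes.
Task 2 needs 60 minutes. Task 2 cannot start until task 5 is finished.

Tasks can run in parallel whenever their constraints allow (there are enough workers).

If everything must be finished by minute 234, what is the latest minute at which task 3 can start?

14

To finish by minute 234, task 1 (duration 20) must start no later than minute 214.
Nothing follows task 2; the deadline of minute 234 is its only limit. It must start by 234 − 60 = minute 174.
To finish by minute 234, task 6 (duration 30) must start no later than minute 204.
For task 5: task 2 (must start by minute 174); task 6 (must start by minute 204, minus 10-minute gap → minute 194). The most restrictive is minute 174; with a 40-minute duration, task 5 must start by minute 134.
Task 4 has to be done before task 5 (must start by minute 134). That means finishing by minute 134, i.e. starting by 134 − 70 = minute 64.
Task 3 has several dependents: task 1 (must start by minute 214, minus 10-minute gap → minute 204); task 4 (must start by minute 64); task 5 (must start by minute 134, minus 5-minute gap → minute 129). The earliest of those limits is minute 64, so task 3 must start by 64 − 50 = minute 14.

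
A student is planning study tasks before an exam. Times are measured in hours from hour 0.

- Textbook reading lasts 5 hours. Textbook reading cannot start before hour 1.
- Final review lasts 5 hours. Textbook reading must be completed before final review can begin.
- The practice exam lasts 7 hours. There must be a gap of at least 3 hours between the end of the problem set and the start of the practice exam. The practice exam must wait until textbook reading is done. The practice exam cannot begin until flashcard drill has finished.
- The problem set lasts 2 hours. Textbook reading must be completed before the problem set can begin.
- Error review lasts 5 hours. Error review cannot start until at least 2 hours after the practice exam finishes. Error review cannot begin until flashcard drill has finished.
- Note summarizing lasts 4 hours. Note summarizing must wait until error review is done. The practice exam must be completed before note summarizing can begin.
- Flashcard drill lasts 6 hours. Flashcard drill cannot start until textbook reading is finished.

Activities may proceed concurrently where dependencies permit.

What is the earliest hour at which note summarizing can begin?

26

Textbook reading cannot begin until its own release at hour 1. It runs from hour 1 to 1 + 5 = hour 6.
Flashcard drill cannot begin until textbook reading (finishes hour 6). It runs from hour 6 to 6 + 6 = hour 12.
The problem set waits on textbook reading (finishes hour 6), so it starts at hour 6 and finishes at 6 + 2 = hour 8.
For the practice exam: the problem set (finishes hour 8, plus 3-hour gap → hour 11); textbook reading (finishes hour 6); flashcard drill (finishes hour 12). Taking the maximum gives a start of hour 12, and it finishes at 12 + 7 = hour 19.
Error review has to wait for the practice exam (finishes hour 19, plus 2-hour gap → hour 21); flashcard drill (finishes hour 12). The latest of these is hour 21, so error review runs hour 21 to 21 + 5 = hour 26.
Note summarizing waits on error review (finishes hour 26); the practice exam (finishes hour 19). The latest of these is hour 26, which is the earliest note summarizing can start.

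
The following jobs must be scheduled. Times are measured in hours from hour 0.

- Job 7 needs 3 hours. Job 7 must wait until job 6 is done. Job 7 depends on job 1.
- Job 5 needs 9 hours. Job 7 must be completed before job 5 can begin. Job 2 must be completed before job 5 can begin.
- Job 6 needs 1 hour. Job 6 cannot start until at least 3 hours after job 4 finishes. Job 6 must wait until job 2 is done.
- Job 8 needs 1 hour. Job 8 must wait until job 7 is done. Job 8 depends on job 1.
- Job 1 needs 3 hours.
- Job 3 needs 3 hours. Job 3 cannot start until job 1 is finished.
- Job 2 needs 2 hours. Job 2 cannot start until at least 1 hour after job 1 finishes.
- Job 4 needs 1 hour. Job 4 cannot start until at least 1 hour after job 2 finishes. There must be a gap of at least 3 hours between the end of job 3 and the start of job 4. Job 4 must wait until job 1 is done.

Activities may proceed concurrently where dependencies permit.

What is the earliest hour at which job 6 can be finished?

14

Job 1 can start immediately at hour 0; it finishes at hour 3.
After job 1 (finishes hour 3), job 3 can start at hour 3 and finishes at hour 6.
After job 1 (finishes hour 3, plus 1-hour gap → hour 4), job 2 can start at hour 4 and finishes at hour 6.
Job 4 needs all of job 2 (finishes hour 6, plus 1-hour gap → hour 7); job 3 (finishes hour 6, plus 3-hour gap → hour 9); job 1 (finishes hour 3). That puts its earliest start at hour 9; it finishes at 9 + 1 = hour 10.
Job 6 cannot start until job 4 (finishes hour 10, plus 3-hour gap → hour 13); job 2 (finishes hour 6). The controlling bound is hour 13, so job 6 finishes at 13 + 1 = hour 14.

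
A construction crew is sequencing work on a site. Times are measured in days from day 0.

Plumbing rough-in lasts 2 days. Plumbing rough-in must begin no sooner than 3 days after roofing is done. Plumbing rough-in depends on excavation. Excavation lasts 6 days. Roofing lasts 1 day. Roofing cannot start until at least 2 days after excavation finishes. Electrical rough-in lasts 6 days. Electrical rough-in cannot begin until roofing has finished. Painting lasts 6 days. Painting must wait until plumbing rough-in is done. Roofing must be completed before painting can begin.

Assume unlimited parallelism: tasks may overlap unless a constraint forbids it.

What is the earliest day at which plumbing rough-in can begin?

12

Nothing blocks excavation, so it runs from day 0 to day 6.
Roofing cannot begin until excavation (finishes day 6, plus 2-day gap → day 8). It runs from day 8 to 8 + 1 = day 9.
Plumbing rough-in waits on roofing (finishes day 9, plus 3-day gap → day 12); excavation (finishes day 6). The latest of these is day 12, which is the earliest plumbing rough-in can start.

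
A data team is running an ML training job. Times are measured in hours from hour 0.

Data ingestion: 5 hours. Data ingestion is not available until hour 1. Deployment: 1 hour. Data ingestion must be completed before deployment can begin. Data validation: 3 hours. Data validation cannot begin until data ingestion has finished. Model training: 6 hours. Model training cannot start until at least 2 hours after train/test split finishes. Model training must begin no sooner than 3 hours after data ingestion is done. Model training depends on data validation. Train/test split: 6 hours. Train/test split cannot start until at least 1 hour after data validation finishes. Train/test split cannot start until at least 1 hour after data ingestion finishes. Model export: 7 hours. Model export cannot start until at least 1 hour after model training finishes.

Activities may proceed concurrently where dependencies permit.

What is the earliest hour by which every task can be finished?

32

Data ingestion waits on its own release at hour 1, so it starts at hour 1 and finishes at 1 + 5 = hour 6.
Deployment cannot begin until data ingestion (finishes hour 6). It runs from hour 6 to 6 + 1 = hour 7.
After data ingestion (finishes hour 6), data validation can start at hour 6 and finishes at hour 9.
Train/test split needs all of data validation (finishes hour 9, plus 1-hour gap → hour 10); data ingestion (finishes hour 6, plus 1-hour gap → hour 7). That puts its earliest start at hour 10; it finishes at 10 + 6 = hour 16.
Model training has to wait for train/test split (finishes hour 16, plus 2-hour gap → hour 18); data ingestion (finishes hour 6, plus 3-hour gap → hour 9); data validation (finishes hour 9). The latest of these is hour 18, so model training runs hour 18 to 18 + 6 = hour 24.
After model training (finishes hour 24, plus 1-hour gap → hour 25), model export can start at hour 25 and finishes at hour 32.
All tasks are finished once the last one completes. Finish times: Data ingestion at 6, Data validation at 9, Train/test split at 16, Model training at 24, Model export at 32, Deployment at 7. The latest is hour 32.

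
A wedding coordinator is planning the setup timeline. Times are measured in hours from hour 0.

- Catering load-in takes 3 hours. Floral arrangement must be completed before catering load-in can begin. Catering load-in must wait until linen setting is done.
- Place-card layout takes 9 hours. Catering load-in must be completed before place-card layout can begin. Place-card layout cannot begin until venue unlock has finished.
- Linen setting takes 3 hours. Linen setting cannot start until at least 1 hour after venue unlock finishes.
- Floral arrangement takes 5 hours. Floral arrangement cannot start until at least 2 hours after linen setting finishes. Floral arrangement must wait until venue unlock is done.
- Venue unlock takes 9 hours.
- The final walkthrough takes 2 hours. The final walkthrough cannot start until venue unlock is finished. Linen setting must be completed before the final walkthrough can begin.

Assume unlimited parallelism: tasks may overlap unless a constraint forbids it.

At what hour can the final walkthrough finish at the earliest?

Venue unlock has no prerequisites, so it starts at hour 0 and finishes at hour 9.
After venue unlock (finishes hour 9, plus 1-hour gap → hour 10), linen setting can start at hour 10 and finishes at hour 13.
For the final walkthrough: venue unlock (finishes hour 9); linen setting (finishes hour 13). Taking the maximum gives a start of hour 13, and it finishes at 13 + 2 = hour 15.

15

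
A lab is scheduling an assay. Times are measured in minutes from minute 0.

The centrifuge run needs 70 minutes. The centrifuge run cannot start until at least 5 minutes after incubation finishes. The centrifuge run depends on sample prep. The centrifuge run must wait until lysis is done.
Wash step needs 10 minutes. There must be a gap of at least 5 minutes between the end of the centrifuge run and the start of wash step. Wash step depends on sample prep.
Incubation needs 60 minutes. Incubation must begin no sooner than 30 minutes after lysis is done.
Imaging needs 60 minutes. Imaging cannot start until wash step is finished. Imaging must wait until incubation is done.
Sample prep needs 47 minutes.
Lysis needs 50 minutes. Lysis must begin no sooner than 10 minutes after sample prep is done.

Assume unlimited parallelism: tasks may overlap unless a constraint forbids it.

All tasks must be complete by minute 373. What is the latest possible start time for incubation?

163

Nothing follows imaging; the deadline of minute 373 is its only limit. It must start by 373 − 60 = minute 313.
Wash step must finish before imaging (must start by minute 313). With a 10-minute duration, wash step must start by 313 − 10 = minute 303.
The centrifuge run has to be done before wash step (must start by minute 303, minus 5-minute gap → minute 298). That means finishing by minute 298, i.e. starting by 298 − 70 = minute 228.
Incubation feeds the centrifuge run (must start by minute 228, minus 5-minute gap → minute 223); imaging (must start by minute 313). Taking the minimum, incubation must finish by minute 223 and start by 223 − 60 = minute 163.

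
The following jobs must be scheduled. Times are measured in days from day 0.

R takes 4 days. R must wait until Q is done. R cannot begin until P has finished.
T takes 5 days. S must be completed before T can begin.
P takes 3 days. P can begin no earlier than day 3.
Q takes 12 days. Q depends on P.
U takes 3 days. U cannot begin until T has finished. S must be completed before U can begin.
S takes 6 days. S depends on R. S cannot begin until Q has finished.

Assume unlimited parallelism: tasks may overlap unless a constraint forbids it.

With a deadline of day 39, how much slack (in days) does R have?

After its own release at day 3, P can start at day 3 and finishes at day 6.
Q waits on P (finishes day 6), so it starts at day 6 and finishes at 6 + 12 = day 18.
For R: Q (finishes day 18); P (finishes day 6). Taking the maximum gives a start of day 18, and it finishes at 18 + 4 = day 22.

Working backward from the deadline:
U must finish by day 39; it takes 3 days, so it must start by 39 − 3 = day 36.
T feeds into U (must start by day 36); so T must finish by day 36 and therefore start by day 31.
S must finish in time for T (must start by day 31); U (must start by day 36). The tightest is day 31, so S must start by 31 − 6 = day 25.
R must finish before S (must start by day 25). With a 4-day duration, R must start by 25 − 4 = day 21.
So R can start as early as day 18 and as late as day 21, giving 21 − 18 = 3 days of slack.

3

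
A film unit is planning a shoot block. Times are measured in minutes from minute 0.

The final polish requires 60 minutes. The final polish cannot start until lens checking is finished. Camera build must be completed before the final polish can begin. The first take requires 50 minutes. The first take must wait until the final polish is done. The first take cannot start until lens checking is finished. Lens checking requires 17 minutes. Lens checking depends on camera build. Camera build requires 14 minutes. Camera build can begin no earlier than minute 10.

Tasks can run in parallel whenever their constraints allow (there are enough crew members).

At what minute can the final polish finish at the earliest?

101

Camera build cannot begin until its own release at minute 10. It runs from minute 10 to 10 + 14 = minute 24.
Lens checking cannot begin until camera build (finishes minute 24). It runs from minute 24 to 24 + 17 = minute 41.
The final polish needs all of lens checking (finishes minute 41); camera build (finishes minute 24). That puts its earliest start at minute 41; it finishes at 41 + 60 = minute 101.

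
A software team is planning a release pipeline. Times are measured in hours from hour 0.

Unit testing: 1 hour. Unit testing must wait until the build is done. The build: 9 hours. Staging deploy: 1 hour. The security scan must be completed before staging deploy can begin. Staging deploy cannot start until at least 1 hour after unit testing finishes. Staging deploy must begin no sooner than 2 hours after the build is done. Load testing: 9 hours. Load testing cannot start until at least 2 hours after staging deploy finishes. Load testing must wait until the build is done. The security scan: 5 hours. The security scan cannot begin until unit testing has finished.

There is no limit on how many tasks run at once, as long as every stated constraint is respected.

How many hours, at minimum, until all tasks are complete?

27

Nothing blocks the build, so it runs from hour 0 to hour 9.
After the build (finishes hour 9), unit testing can start at hour 9 and finishes at hour 10.
After unit testing (finishes hour 10), the security scan can start at hour 10 and finishes at hour 15.
Staging deploy has to wait for the security scan (finishes hour 15); unit testing (finishes hour 10, plus 1-hour gap → hour 11); the build (finishes hour 9, plus 2-hour gap → hour 11). The latest of these is hour 15, so staging deploy runs hour 15 to 15 + 1 = hour 16.
For load testing: staging deploy (finishes hour 16, plus 2-hour gap → hour 18); the build (finishes hour 9). Taking the maximum gives a start of hour 18, and it finishes at 18 + 9 = hour 27.
All tasks are finished once the last one completes. Finish times: The build at 9, Unit testing at 10, The security scan at 15, Staging deploy at 16, Load testing at 27. The latest is hour 27.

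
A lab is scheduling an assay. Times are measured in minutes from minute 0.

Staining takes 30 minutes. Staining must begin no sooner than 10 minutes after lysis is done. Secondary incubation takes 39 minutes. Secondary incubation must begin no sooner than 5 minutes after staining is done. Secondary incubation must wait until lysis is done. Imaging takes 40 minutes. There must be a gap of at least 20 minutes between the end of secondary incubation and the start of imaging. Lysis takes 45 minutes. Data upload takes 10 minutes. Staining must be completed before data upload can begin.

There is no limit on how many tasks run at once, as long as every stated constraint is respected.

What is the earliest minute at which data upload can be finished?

95

Nothing blocks lysis, so it runs from minute 0 to minute 45.
After lysis (finishes minute 45, plus 10-minute gap → minute 55), staining can start at minute 55 and finishes at minute 85.
Data upload waits on staining (finishes minute 85), so it starts at minute 85 and finishes at 85 + 10 = minute 95.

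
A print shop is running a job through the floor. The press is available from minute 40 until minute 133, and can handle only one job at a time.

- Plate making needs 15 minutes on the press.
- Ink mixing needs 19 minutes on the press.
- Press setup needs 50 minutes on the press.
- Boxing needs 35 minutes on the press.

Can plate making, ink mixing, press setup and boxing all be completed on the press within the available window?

No

The press window is 133 − 40 = 93 minutes.
Running back to back, the jobs need 15 + 19 + 50 + 35 = 119 minutes on the press.
Since 119 > 93, they cannot all fit.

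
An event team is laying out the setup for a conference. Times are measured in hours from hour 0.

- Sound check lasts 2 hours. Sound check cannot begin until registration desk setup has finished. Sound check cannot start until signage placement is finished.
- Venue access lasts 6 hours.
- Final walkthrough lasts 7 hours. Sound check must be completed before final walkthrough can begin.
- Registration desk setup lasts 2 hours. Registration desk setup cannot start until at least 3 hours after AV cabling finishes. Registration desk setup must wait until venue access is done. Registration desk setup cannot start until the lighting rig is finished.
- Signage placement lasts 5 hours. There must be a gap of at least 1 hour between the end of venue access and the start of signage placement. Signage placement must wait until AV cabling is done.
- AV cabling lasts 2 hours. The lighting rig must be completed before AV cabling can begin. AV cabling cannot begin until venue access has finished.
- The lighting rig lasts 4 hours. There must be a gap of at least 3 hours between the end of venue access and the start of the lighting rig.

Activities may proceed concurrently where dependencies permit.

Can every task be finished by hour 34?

Yes

Nothing blocks venue access, so it runs from hour 0 to hour 6.
After venue access (finishes hour 6, plus 3-hour gap → hour 9), the lighting rig can start at hour 9 and finishes at hour 13.
AV cabling has to wait for the lighting rig (finishes hour 13); venue access (finishes hour 6). The latest of these is hour 13, so AV cabling runs hour 13 to 13 + 2 = hour 15.
Signage placement needs all of venue access (finishes hour 6, plus 1-hour gap → hour 7); AV cabling (finishes hour 15). That puts its earliest start at hour 15; it finishes at 15 + 5 = hour 20.
Registration desk setup has to wait for AV cabling (finishes hour 15, plus 3-hour gap → hour 18); venue access (finishes hour 6); the lighting rig (finishes hour 13). The latest of these is hour 18, so registration desk setup runs hour 18 to 18 + 2 = hour 20.
For sound check: registration desk setup (finishes hour 20); signage placement (finishes hour 20). Taking the maximum gives a start of hour 20, and it finishes at 20 + 2 = hour 22.
Final walkthrough waits on sound check (finishes hour 22), so it starts at hour 22 and finishes at 22 + 7 = hour 29.
Every task is finished by hour 29, which is no later than the deadline of 34, so the schedule is feasible.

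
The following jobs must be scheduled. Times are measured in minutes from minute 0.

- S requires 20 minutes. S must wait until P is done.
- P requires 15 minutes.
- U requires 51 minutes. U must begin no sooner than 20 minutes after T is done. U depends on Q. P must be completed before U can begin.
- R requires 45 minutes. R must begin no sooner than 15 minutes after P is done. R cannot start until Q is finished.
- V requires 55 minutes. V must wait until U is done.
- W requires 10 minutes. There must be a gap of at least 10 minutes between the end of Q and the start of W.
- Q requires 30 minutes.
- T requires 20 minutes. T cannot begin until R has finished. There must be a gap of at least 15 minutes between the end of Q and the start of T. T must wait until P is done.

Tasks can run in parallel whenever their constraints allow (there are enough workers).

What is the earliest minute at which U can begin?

Q has no prerequisites, so it starts at minute 0 and finishes at minute 30.
Nothing blocks P, so it runs from minute 0 to minute 15.
R has to wait for P (finishes minute 15, plus 15-minute gap → minute 30); Q (finishes minute 30). The latest of these is minute 30, so R runs minute 30 to 30 + 45 = minute 75.
T has to wait for R (finishes minute 75); Q (finishes minute 30, plus 15-minute gap → minute 45); P (finishes minute 15). The latest of these is minute 75, so T runs minute 75 to 75 + 20 = minute 95.
U waits on T (finishes minute 95, plus 20-minute gap → minute 115); Q (finishes minute 30); P (finishes minute 15). The latest of these is minute 115, which is the earliest U can start.

115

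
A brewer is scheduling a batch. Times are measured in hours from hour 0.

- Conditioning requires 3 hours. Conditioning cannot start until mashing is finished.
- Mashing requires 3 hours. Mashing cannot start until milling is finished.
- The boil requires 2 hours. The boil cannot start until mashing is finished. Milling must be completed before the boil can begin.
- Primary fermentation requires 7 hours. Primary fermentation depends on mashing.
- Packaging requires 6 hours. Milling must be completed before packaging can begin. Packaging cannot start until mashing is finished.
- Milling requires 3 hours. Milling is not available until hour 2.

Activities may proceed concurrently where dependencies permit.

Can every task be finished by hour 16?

Milling waits on its own release at hour 2, so it starts at hour 2 and finishes at 2 + 3 = hour 5.
Mashing cannot begin until milling (finishes hour 5). It runs from hour 5 to 5 + 3 = hour 8.
Packaging needs all of milling (finishes hour 5); mashing (finishes hour 8). That puts its earliest start at hour 8; it finishes at 8 + 6 = hour 14.
Conditioning waits on mashing (finishes hour 8), so it starts at hour 8 and finishes at 8 + 3 = hour 11.
Primary fermentation cannot begin until mashing (finishes hour 8). It runs from hour 8 to 8 + 7 = hour 15.
The boil needs all of mashing (finishes hour 8); milling (finishes hour 5). That puts its earliest start at hour 8; it finishes at 8 + 2 = hour 10.
Every task is finished by hour 15, which is no later than the deadline of 16, so the schedule is feasible.

Yes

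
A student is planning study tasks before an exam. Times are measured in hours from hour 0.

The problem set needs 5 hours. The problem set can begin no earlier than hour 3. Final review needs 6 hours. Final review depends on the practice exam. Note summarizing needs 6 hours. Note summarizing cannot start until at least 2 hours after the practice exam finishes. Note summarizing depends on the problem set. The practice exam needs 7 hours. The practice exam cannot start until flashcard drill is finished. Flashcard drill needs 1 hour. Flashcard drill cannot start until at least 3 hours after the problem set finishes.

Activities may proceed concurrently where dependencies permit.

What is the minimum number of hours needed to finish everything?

The problem set cannot begin until its own release at hour 3. It runs from hour 3 to 3 + 5 = hour 8.
Flashcard drill cannot begin until the problem set (finishes hour 8, plus 3-hour gap → hour 11). It runs from hour 11 to 11 + 1 = hour 12.
After flashcard drill (finishes hour 12), the practice exam can start at hour 12 and finishes at hour 19.
Final review waits on the practice exam (finishes hour 19), so it starts at hour 19 and finishes at 19 + 6 = hour 25.
Note summarizing cannot start until the practice exam (finishes hour 19, plus 2-hour gap → hour 21); the problem set (finishes hour 8). The controlling bound is hour 21, so note summarizing finishes at 21 + 6 = hour 27.
All tasks are finished once the last one completes. Finish times: The problem set at 8, Flashcard drill at 12, The practice exam at 19, Note summarizing at 27, Final review at 25. The latest is hour 27.

27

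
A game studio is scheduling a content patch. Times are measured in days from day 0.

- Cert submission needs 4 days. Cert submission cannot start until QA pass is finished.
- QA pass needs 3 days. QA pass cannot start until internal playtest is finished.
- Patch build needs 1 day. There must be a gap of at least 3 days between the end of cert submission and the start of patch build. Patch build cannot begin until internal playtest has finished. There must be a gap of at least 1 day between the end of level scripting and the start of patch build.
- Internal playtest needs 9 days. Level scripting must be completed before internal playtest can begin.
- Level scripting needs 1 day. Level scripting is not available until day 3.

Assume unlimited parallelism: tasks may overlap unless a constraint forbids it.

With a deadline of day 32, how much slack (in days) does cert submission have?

8

Level scripting cannot begin until its own release at day 3. It runs from day 3 to 3 + 1 = day 4.
Internal playtest cannot begin until level scripting (finishes day 4). It runs from day 4 to 4 + 9 = day 13.
After internal playtest (finishes day 13), QA pass can start at day 13 and finishes at day 16.
Cert submission cannot begin until QA pass (finishes day 16). It runs from day 16 to 16 + 4 = day 20.

Working backward from the deadline:
To finish by day 32, patch build (duration 1) must start no later than day 31.
Since patch build (must start by day 31, minus 3-day gap → day 28) depends on it, cert submission must finish by day 28. Backing off its 4-day duration gives a latest start of day 24.
So cert submission can start as early as day 16 and as late as day 24, giving 24 − 16 = 8 days of slack.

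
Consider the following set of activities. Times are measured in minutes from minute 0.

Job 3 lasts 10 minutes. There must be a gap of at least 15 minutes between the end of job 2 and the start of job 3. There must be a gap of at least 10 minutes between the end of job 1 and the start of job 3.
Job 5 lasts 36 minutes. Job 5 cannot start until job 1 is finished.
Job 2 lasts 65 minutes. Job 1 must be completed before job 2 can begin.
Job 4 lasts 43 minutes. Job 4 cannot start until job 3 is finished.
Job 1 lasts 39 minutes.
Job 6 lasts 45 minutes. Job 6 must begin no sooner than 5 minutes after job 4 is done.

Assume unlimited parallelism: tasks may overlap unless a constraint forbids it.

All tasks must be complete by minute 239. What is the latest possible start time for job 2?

Job 6 has no dependents, so it just needs to finish by minute 239. Starting by 239 − 45 = minute 194 achieves that.
Job 4 must finish before job 6 (must start by minute 194, minus 5-minute gap → minute 189). With a 43-minute duration, job 4 must start by 189 − 43 = minute 146.
Job 3 has to be done before job 4 (must start by minute 146). That means finishing by minute 146, i.e. starting by 146 − 10 = minute 136.
Job 2 has to be done before job 3 (must start by minute 136, minus 15-minute gap → minute 121). That means finishing by minute 121, i.e. starting by 121 − 65 = minute 56.

56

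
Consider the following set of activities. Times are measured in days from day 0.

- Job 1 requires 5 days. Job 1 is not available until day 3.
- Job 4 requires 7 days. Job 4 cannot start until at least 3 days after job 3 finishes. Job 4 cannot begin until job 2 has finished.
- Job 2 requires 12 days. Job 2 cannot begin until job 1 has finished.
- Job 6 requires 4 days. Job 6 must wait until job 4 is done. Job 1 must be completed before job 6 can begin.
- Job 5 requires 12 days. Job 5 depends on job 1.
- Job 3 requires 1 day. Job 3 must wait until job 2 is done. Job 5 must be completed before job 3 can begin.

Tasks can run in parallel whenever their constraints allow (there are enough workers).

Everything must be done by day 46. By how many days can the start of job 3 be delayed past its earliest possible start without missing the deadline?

11

After its own release at day 3, job 1 can start at day 3 and finishes at day 8.
After job 1 (finishes day 8), job 5 can start at day 8 and finishes at day 20.
Job 2 cannot begin until job 1 (finishes day 8). It runs from day 8 to 8 + 12 = day 20.
Job 3 needs all of job 2 (finishes day 20); job 5 (finishes day 20). That puts its earliest start at day 20; it finishes at 20 + 1 = day 21.

Working backward from the deadline:
To finish by day 46, job 6 (duration 4) must start no later than day 42.
Since job 6 (must start by day 42) depends on it, job 4 must finish by day 42. Backing off its 7-day duration gives a latest start of day 35.
Job 3 must finish before job 4 (must start by day 35, minus 3-day gap → day 32). With a 1-day duration, job 3 must start by 32 − 1 = day 31.
So job 3 can start as early as day 20 and as late as day 31, giving 31 − 20 = 11 days of slack.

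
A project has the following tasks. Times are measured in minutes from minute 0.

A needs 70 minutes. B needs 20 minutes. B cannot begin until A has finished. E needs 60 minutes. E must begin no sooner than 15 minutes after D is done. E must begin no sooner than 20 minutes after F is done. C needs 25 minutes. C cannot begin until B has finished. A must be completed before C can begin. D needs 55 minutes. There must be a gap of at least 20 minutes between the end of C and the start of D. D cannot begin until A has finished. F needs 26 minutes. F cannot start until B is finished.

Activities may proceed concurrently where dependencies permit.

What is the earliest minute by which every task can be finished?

265

Nothing blocks A, so it runs from minute 0 to minute 70.
B waits on A (finishes minute 70), so it starts at minute 70 and finishes at 70 + 20 = minute 90.
F cannot begin until B (finishes minute 90). It runs from minute 90 to 90 + 26 = minute 116.
C has to wait for B (finishes minute 90); A (finishes minute 70). The latest of these is minute 90, so C runs minute 90 to 90 + 25 = minute 115.
For D: C (finishes minute 115, plus 20-minute gap → minute 135); A (finishes minute 70). Taking the maximum gives a start of minute 135, and it finishes at 135 + 55 = minute 190.
E has to wait for D (finishes minute 190, plus 15-minute gap → minute 205); F (finishes minute 116, plus 20-minute gap → minute 136). The latest of these is minute 205, so E runs minute 205 to 205 + 60 = minute 265.
All tasks are finished once the last one completes. Finish times: A at 70, B at 90, C at 115, D at 190, E at 265, F at 116. The latest is minute 265.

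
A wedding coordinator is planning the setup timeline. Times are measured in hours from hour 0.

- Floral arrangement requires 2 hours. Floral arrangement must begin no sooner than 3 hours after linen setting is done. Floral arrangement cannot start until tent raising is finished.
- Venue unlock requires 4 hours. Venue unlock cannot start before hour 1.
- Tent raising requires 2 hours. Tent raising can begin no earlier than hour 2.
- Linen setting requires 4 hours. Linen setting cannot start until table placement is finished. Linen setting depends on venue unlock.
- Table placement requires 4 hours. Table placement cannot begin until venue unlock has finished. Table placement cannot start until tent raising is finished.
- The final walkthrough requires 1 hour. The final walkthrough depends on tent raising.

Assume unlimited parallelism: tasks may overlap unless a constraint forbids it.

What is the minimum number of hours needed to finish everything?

After its own release at hour 2, tent raising can start at hour 2 and finishes at hour 4.
The final walkthrough waits on tent raising (finishes hour 4), so it starts at hour 4 and finishes at 4 + 1 = hour 5.
Venue unlock cannot begin until its own release at hour 1. It runs from hour 1 to 1 + 4 = hour 5.
For table placement: venue unlock (finishes hour 5); tent raising (finishes hour 4). Taking the maximum gives a start of hour 5, and it finishes at 5 + 4 = hour 9.
Linen setting has to wait for table placement (finishes hour 9); venue unlock (finishes hour 5). The latest of these is hour 9, so linen setting runs hour 9 to 9 + 4 = hour 13.
Floral arrangement cannot start until linen setting (finishes hour 13, plus 3-hour gap → hour 16); tent raising (finishes hour 4). The controlling bound is hour 16, so floral arrangement finishes at 16 + 2 = hour 18.
All tasks are finished once the last one completes. Finish times: Venue unlock at 5, Tent raising at 4, Table placement at 9, Linen setting at 13, Floral arrangement at 18, The final walkthrough at 5. The latest is hour 18.

18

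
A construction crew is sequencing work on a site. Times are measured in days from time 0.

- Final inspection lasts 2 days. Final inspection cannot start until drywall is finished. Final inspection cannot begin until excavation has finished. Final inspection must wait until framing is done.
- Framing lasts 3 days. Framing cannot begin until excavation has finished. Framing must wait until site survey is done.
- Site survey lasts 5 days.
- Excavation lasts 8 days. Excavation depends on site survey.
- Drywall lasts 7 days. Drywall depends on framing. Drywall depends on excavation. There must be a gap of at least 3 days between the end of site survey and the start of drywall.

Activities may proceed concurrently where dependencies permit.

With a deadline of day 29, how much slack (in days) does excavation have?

Nothing blocks site survey, so it runs from day 0 to day 5.
After site survey (finishes day 5), excavation can start at day 5 and finishes at day 13.

Working backward from the deadline:
To finish by day 29, final inspection (duration 2) must start no later than day 27.
Since final inspection (must start by day 27) depends on it, drywall must finish by day 27. Backing off its 7-day duration gives a latest start of day 20.
For framing: drywall (must start by day 20); final inspection (must start by day 27). The most restrictive is day 20; with a 3-day duration, framing must start by day 17.
Excavation has several dependents: framing (must start by day 17); drywall (must start by day 20); final inspection (must start by day 27). The earliest of those limits is day 17, so excavation must start by 17 − 8 = day 9.
So excavation can start as early as day 5 and as late as day 9, giving 9 − 5 = 4 days of slack.

4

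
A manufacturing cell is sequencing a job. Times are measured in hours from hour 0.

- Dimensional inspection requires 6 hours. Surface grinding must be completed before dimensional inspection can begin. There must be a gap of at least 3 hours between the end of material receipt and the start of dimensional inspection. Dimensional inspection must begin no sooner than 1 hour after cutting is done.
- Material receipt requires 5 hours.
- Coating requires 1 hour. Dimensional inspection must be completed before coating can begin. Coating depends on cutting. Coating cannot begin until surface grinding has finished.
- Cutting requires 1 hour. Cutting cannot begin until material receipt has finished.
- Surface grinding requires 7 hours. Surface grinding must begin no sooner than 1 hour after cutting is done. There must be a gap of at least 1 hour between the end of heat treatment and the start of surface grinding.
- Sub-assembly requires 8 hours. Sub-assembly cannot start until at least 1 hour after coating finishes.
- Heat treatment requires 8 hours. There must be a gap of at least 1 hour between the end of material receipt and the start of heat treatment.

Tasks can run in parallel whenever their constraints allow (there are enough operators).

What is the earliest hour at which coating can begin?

Material receipt has no prerequisites, so it starts at hour 0 and finishes at hour 5.
Heat treatment waits on material receipt (finishes hour 5, plus 1-hour gap → hour 6), so it starts at hour 6 and finishes at 6 + 8 = hour 14.
Cutting cannot begin until material receipt (finishes hour 5). It runs from hour 5 to 5 + 1 = hour 6.
For surface grinding: cutting (finishes hour 6, plus 1-hour gap → hour 7); heat treatment (finishes hour 14, plus 1-hour gap → hour 15). Taking the maximum gives a start of hour 15, and it finishes at 15 + 7 = hour 22.
For dimensional inspection: surface grinding (finishes hour 22); material receipt (finishes hour 5, plus 3-hour gap → hour 8); cutting (finishes hour 6, plus 1-hour gap → hour 7). Taking the maximum gives a start of hour 22, and it finishes at 22 + 6 = hour 28.
Coating waits on dimensional inspection (finishes hour 28); cutting (finishes hour 6); surface grinding (finishes hour 22). The latest of these is hour 28, which is the earliest coating can start.

28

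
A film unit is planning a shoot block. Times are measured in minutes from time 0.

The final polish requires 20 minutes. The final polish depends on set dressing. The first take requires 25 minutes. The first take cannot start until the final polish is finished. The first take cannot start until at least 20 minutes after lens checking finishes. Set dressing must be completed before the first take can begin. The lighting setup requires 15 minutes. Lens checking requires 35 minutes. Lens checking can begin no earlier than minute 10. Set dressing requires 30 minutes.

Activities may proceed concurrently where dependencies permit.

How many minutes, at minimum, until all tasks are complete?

Lens checking cannot begin until its own release at minute 10. It runs from minute 10 to 10 + 35 = minute 45.
The lighting setup has no prerequisites, so it starts at minute 0 and finishes at minute 15.
Set dressing has no prerequisites, so it starts at minute 0 and finishes at minute 30.
The final polish cannot begin until set dressing (finishes minute 30). It runs from minute 30 to 30 + 20 = minute 50.
The first take needs all of the final polish (finishes minute 50); lens checking (finishes minute 45, plus 20-minute gap → minute 65); set dressing (finishes minute 30). That puts its earliest start at minute 65; it finishes at 65 + 25 = minute 90.
All tasks are finished once the last one completes. Finish times: Set dressing at 30, The lighting setup at 15, Lens checking at 45, The final polish at 50, The first take at 90. The latest is minute 90.

90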